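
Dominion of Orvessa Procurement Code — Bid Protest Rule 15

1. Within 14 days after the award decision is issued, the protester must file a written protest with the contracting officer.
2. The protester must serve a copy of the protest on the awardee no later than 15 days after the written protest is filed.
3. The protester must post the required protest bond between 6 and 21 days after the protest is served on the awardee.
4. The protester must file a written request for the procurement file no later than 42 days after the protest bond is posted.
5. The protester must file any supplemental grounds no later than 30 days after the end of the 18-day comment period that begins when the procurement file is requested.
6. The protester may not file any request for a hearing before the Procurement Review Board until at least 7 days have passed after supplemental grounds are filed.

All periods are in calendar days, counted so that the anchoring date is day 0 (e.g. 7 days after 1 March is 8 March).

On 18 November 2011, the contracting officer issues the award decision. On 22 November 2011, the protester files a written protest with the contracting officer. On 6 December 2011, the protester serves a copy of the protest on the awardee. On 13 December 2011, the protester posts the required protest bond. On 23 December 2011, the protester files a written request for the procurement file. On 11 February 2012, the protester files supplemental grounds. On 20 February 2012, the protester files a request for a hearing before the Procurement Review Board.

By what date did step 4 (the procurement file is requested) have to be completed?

24 January 2012

Step 4 runs from 13 December 2011, when the protest bond is posted. 42 days after 13 December 2011 is 24 January 2012.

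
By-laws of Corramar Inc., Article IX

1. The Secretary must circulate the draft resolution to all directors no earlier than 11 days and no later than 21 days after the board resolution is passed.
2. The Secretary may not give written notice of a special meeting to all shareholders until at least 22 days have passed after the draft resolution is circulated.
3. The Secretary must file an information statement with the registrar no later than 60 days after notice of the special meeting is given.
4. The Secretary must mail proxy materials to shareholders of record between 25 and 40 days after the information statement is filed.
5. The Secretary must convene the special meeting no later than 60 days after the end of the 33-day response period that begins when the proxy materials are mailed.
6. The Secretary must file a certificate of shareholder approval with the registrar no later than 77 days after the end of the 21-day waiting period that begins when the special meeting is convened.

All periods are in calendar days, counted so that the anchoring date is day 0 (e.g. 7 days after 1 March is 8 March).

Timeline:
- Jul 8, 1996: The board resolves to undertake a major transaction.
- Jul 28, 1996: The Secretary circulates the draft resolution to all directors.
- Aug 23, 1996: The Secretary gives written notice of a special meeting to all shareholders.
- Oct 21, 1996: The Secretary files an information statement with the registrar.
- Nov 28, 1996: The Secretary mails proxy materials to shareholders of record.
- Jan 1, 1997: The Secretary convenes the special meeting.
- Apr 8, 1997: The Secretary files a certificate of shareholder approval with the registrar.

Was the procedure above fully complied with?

Yes

Step 1 — 11 and 21 days from Jul 8, 1996 (when the board resolution is passed) are Jul 19, 1996 and Jul 29, 1996 respectively; done Jul 28, 1996 — within the window.
Step 2 — must wait 22 days from Jul 28, 1996 (when the draft resolution is circulated), so not before Aug 19, 1996; Aug 23, 1996 is on or after that date.
Step 3 — counting 60 days from Aug 23, 1996 (when notice of the special meeting is given) gives a deadline of Oct 22, 1996; Oct 21, 1996 is within that limit.
Step 4 — 25 and 40 days from Oct 21, 1996 (when the information statement is filed) are Nov 15, 1996 and Nov 30, 1996 respectively; done Nov 28, 1996, which is between those dates.
Step 5 — counting 60 days from Dec 31, 1996 (end of the 33-day response period, which began when the proxy materials are mailed on Nov 28, 1996) gives a deadline of Mar 1, 1997; completed Jan 1, 1997, before the deadline.
Step 6 — counting 77 days from Jan 22, 1997 (end of the 21-day waiting period, which began when the special meeting is convened on Jan 1, 1997) gives a deadline of Apr 9, 1997; completed Apr 8, 1997, before the deadline.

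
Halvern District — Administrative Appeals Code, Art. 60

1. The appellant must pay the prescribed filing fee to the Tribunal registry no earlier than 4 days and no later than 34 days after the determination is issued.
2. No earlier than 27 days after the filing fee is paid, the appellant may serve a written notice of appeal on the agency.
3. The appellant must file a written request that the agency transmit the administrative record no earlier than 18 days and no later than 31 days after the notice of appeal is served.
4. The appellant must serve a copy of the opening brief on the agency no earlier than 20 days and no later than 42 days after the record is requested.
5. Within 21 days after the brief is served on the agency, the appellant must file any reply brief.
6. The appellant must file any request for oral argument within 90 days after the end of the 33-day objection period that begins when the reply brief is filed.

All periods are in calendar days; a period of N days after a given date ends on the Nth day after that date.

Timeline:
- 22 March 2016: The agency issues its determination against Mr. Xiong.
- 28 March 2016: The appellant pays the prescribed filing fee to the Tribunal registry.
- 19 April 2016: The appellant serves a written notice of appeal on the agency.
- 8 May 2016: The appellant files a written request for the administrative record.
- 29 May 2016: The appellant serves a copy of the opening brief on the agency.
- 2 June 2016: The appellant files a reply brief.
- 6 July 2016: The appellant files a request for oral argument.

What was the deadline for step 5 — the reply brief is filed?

Step 5 runs from 29 May 2016, when the brief is served on the agency. 21 days after 29 May 2016 is 19 June 2016.

19 June 2016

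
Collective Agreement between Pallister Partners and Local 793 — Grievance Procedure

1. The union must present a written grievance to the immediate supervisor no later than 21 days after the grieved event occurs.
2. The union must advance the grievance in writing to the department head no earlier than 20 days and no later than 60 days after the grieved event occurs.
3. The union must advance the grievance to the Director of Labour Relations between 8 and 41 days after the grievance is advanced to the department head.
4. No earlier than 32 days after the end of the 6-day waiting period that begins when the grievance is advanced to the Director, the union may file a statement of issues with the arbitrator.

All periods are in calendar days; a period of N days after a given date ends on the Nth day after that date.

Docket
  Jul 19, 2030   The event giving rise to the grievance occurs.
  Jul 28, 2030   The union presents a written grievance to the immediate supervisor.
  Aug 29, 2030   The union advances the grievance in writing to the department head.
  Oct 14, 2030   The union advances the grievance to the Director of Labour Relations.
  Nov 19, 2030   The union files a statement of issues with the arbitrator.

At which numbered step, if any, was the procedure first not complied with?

Step 3

Step 1: 21 days after Jul 19, 2030 (when the grieved event occurs) is Aug 9, 2030; completed Jul 28, 2030, before the deadline.
Step 2: the window is 20–60 days after Jul 19, 2030 (when the grieved event occurs), so Aug 8, 2030 through Sep 17, 2030; done Aug 29, 2030 — within the window.
Step 3: the window is 8–41 days after Aug 29, 2030 (when the grievance is advanced to the department head), so Sep 6, 2030 through Oct 9, 2030; Oct 14, 2030 is 5 days past the end of the window.
The analysis stops there.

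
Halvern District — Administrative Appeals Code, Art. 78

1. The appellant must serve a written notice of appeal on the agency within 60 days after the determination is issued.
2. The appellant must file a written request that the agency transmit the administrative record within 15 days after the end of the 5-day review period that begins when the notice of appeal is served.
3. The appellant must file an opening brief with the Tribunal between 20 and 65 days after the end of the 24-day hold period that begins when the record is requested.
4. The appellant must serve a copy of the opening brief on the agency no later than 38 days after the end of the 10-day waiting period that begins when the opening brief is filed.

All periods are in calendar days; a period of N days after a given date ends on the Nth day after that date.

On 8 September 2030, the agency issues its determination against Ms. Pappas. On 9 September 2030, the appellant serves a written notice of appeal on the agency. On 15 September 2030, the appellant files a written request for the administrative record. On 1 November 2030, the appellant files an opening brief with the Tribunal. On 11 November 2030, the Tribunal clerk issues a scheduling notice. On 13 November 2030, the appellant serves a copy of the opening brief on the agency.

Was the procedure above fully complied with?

Step 1 — counting 60 days from 8 September 2030 (when the determination is issued) gives a deadline of 7 November 2030; 9 September 2030 is within that limit.
Step 2 — counting 15 days from 14 September 2030 (end of the 5-day review period, which began when the notice of appeal is served on 9 September 2030) gives a deadline of 29 September 2030; done 15 September 2030 — timely.
Step 3 — 20 and 65 days from 9 October 2030 (end of the 24-day hold period, which began when the record is requested on 15 September 2030) are 29 October 2030 and 13 December 2030 respectively; 1 November 2030 falls inside that range.
Step 4 — counting 38 days from 11 November 2030 (end of the 10-day waiting period, which began when the opening brief is filed on 1 November 2030) gives a deadline of 19 December 2030; done 13 November 2030 — timely.

Yes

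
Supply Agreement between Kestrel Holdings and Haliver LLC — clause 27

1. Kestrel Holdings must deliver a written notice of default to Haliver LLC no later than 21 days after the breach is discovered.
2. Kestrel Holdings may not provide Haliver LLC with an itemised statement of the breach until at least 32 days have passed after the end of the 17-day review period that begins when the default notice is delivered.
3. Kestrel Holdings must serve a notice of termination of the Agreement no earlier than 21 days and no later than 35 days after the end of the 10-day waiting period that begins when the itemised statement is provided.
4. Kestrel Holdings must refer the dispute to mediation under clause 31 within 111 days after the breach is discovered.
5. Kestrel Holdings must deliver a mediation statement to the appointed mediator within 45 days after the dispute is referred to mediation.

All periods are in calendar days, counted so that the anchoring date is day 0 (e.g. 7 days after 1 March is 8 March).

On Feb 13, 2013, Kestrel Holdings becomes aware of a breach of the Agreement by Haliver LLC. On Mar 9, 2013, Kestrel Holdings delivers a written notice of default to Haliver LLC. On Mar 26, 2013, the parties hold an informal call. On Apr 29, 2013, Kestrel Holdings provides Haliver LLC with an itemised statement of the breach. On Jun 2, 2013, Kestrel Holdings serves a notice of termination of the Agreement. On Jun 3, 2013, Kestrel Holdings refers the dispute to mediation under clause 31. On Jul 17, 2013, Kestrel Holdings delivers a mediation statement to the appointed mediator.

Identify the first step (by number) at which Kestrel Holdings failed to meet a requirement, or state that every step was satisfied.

(1) due by Feb 13, 2013 + 21 days = Mar 6, 2013; not done until Mar 9, 2013, 3 days after the deadline.
The analysis stops there.

Step 1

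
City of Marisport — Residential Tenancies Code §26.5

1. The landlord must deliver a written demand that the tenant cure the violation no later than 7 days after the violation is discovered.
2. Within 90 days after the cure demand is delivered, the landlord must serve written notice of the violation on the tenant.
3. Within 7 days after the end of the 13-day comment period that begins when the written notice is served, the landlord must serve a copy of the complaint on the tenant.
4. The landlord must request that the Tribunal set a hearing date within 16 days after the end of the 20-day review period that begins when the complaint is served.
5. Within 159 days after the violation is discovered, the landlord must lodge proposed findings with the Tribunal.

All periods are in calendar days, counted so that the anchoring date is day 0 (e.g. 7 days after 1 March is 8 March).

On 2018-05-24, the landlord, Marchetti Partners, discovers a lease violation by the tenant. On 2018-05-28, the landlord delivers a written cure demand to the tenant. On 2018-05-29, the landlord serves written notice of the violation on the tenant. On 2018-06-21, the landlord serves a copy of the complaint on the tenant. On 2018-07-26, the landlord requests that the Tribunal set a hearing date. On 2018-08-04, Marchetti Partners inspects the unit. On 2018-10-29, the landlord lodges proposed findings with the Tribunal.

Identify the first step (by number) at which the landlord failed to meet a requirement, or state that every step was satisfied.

Step 1 — counting 7 days from 2018-05-24 (when the violation is discovered) gives a deadline of 2018-05-31; completed 2018-05-28, before the deadline.
Step 2 — counting 90 days from 2018-05-28 (when the cure demand is delivered) gives a deadline of 2018-08-26; done 2018-05-29 — timely.
Step 3 — counting 7 days from 2018-06-11 (end of the 13-day comment period, which began when the written notice is served on 2018-05-29) gives a deadline of 2018-06-18; done 2018-06-21 — 3 days late.

Step 3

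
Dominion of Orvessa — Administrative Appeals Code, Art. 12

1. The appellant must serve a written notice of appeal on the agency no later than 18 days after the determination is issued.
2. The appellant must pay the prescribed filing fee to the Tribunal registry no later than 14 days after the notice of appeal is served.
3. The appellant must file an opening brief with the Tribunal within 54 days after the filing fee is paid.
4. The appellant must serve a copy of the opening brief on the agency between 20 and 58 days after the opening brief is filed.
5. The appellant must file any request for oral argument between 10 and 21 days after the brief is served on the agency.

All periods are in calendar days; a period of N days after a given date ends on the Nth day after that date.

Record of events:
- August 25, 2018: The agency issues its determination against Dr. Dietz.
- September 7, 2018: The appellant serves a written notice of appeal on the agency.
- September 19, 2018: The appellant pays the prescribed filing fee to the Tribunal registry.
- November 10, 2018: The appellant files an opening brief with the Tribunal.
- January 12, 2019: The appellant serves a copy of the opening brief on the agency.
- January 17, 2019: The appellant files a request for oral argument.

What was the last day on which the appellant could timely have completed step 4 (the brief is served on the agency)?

January 7, 2019

Step 4 runs from November 10, 2018, when the opening brief is filed. The window is 20–58 days after November 10, 2018; it closes on January 7, 2019.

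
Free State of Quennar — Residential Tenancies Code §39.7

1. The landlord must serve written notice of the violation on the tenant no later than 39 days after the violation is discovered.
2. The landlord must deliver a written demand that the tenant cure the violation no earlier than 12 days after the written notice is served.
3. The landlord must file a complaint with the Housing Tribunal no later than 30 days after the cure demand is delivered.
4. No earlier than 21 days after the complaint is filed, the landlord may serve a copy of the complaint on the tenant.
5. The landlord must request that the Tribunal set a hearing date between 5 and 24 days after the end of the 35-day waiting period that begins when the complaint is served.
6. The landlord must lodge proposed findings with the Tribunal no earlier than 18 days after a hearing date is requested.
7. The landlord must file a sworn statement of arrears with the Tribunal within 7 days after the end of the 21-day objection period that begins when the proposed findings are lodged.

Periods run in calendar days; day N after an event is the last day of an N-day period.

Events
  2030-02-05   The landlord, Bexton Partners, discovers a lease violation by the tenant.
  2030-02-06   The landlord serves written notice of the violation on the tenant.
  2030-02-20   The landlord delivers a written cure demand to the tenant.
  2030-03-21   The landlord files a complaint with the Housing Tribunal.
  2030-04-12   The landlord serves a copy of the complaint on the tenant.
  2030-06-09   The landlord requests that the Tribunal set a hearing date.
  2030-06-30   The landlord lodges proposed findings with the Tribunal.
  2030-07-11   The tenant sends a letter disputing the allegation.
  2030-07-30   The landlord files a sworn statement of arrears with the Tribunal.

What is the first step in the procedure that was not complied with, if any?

Step 7

(1) due by 2030-02-05 + 39 days = 2030-03-16; done 2030-02-06 — timely.
(2) permitted from 2030-02-06 + 12 days = 2030-02-18 onward; done 2030-02-20 — permitted.
(3) due by 2030-02-20 + 30 days = 2030-03-22; done 2030-03-21 — timely.
(4) permitted from 2030-03-21 + 21 days = 2030-04-11 onward; done 2030-04-12, after the minimum wait.
(5) the permitted window runs from 2030-05-17 + 5 = 2030-05-22 to 2030-05-17 + 24 = 2030-06-10; done 2030-06-09 — within the window.
(6) permitted from 2030-06-09 + 18 days = 2030-06-27 onward; 2030-06-30 is on or after that date.
(7) due by 2030-07-21 + 7 days = 2030-07-28; done 2030-07-30 — 2 days late.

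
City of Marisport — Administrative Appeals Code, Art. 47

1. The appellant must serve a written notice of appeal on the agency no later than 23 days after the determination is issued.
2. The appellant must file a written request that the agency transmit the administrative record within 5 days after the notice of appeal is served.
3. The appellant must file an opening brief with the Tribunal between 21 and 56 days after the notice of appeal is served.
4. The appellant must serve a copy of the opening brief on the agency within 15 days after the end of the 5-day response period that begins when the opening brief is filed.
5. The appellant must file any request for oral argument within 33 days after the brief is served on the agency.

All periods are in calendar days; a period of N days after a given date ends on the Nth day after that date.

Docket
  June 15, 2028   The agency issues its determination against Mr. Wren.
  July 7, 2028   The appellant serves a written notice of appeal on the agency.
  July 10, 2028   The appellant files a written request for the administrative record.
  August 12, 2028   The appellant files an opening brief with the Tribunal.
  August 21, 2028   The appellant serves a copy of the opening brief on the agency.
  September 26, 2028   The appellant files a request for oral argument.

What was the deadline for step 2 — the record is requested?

Step 2 runs from July 7, 2028, when the notice of appeal is served. 5 days after July 7, 2028 is July 12, 2028.

July 12, 2028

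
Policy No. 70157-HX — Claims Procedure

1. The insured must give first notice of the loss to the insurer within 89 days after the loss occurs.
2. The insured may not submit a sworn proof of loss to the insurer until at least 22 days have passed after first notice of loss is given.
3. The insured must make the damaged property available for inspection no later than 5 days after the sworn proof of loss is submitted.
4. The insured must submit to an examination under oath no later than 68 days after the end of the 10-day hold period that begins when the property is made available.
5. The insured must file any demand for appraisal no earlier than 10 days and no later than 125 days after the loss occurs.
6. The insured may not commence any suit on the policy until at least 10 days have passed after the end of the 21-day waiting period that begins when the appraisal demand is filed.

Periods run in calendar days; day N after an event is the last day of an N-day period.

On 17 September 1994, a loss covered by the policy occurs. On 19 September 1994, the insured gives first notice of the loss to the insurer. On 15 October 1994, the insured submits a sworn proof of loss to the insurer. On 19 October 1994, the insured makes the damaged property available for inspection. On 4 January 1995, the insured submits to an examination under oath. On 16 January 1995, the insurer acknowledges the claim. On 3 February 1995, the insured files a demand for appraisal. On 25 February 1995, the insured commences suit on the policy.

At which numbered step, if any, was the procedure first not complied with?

Step 5

(1) due by 17 September 1994 + 89 days = 15 December 1994; done 19 September 1994 — timely.
(2) permitted from 19 September 1994 + 22 days = 11 October 1994 onward; done 15 October 1994, after the minimum wait.
(3) due by 15 October 1994 + 5 days = 20 October 1994; 19 October 1994 is within that limit.
(4) due by 29 October 1994 + 68 days = 5 January 1995; 4 January 1995 is within that limit.
(5) the permitted window runs from 17 September 1994 + 10 = 27 September 1994 to 17 September 1994 + 125 = 20 January 1995; 3 February 1995 is 14 days past the end of the window.
No need to go further; step 5 was not satisfied.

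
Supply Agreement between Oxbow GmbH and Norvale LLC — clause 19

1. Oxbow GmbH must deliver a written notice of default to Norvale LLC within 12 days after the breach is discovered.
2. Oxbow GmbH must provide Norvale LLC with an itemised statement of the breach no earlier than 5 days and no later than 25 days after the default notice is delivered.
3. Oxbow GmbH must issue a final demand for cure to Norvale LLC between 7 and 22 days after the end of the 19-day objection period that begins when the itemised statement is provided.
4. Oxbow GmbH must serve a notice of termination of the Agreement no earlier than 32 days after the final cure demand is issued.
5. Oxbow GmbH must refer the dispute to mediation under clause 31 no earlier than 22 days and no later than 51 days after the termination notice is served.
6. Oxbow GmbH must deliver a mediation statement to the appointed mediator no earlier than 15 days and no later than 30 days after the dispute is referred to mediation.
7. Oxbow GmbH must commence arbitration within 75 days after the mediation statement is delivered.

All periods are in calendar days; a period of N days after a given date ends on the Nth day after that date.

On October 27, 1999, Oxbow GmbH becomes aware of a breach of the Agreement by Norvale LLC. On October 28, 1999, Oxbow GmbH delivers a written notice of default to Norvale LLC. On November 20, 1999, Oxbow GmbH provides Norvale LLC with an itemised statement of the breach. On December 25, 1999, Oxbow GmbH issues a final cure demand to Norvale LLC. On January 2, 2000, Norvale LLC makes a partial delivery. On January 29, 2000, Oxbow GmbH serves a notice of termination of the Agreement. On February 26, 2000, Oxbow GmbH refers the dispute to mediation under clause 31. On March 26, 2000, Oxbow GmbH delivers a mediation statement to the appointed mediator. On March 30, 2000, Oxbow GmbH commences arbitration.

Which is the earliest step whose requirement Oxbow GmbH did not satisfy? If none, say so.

None — every step was satisfied

(1) due by October 27, 1999 + 12 days = November 8, 1999; October 28, 1999 is within that limit.
(2) the permitted window runs from October 28, 1999 + 5 = November 2, 1999 to October 28, 1999 + 25 = November 22, 1999; done November 20, 1999, which is between those dates.
(3) the permitted window runs from December 9, 1999 + 7 = December 16, 1999 to December 9, 1999 + 22 = December 31, 1999; done December 25, 1999, which is between those dates.
(4) permitted from December 25, 1999 + 32 days = January 26, 2000 onward; done January 29, 2000, after the minimum wait.
(5) the permitted window runs from January 29, 2000 + 22 = February 20, 2000 to January 29, 2000 + 51 = March 20, 2000; done February 26, 2000, which is between those dates.
(6) the permitted window runs from February 26, 2000 + 15 = March 12, 2000 to February 26, 2000 + 30 = March 27, 2000; March 26, 2000 falls inside that range.
(7) due by March 26, 2000 + 75 days = June 9, 2000; done March 30, 2000 — timely.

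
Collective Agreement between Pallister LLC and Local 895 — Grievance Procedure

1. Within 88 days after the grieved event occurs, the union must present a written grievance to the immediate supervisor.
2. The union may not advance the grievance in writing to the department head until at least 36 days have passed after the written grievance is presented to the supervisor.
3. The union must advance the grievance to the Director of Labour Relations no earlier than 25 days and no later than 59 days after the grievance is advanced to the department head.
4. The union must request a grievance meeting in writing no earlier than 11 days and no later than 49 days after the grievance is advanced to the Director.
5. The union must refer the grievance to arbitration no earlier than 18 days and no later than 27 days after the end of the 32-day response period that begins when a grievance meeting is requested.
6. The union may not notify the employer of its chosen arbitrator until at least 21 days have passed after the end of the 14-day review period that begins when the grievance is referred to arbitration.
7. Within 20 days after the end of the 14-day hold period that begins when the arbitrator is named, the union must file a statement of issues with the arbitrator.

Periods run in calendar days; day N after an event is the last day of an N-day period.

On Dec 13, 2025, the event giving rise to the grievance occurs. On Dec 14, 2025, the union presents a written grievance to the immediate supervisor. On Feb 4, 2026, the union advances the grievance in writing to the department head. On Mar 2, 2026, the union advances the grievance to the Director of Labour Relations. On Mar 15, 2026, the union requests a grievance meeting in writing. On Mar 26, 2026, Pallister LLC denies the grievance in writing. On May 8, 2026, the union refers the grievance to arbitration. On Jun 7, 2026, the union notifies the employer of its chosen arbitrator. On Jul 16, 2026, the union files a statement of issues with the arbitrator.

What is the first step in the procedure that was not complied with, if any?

Step 1: 88 days after Dec 13, 2025 (when the grieved event occurs) is Mar 11, 2026; Dec 14, 2025 is within that limit.
Step 2: the earliest permitted date is 36 days after Dec 14, 2025 (when the written grievance is presented to the supervisor), i.e. Jan 19, 2026; done Feb 4, 2026, after the minimum wait.
Step 3: the window is 25–59 days after Feb 4, 2026 (when the grievance is advanced to the department head), so Mar 1, 2026 through Apr 4, 2026; Mar 2, 2026 falls inside that range.
Step 4: the window is 11–49 days after Mar 2, 2026 (when the grievance is advanced to the Director), so Mar 13, 2026 through Apr 20, 2026; done Mar 15, 2026, which is between those dates.
Step 5: the window is 18–27 days after Apr 16, 2026 (end of the 32-day response period, which began when a grievance meeting is requested on Mar 15, 2026), so May 4, 2026 through May 13, 2026; done May 8, 2026, which is between those dates.
Step 6: the earliest permitted date is 21 days after May 22, 2026 (end of the 14-day review period, which began when the grievance is referred to arbitration on May 8, 2026), i.e. Jun 12, 2026; acted on Jun 7, 2026, 5 days prematurely.

Step 6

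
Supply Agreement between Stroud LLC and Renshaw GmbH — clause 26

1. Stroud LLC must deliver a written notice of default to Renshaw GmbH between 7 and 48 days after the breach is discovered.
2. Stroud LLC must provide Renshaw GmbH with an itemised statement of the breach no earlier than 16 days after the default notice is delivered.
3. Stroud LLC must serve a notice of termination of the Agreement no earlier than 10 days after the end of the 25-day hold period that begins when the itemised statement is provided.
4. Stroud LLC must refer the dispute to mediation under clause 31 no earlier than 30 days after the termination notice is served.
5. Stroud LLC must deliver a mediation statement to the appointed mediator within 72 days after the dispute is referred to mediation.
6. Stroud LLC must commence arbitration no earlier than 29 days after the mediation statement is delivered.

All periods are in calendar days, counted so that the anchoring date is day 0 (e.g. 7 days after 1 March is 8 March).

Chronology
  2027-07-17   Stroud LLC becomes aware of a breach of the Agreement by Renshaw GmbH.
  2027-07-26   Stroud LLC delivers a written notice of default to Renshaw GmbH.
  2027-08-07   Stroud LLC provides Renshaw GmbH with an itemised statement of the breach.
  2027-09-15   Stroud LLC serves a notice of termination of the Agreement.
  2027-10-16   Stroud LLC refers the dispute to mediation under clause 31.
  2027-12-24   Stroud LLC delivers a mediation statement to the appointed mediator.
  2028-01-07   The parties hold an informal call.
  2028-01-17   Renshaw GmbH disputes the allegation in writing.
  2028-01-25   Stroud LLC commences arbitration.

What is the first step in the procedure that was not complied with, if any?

Step 1: the window is 7–48 days after 2027-07-17 (when the breach is discovered), so 2027-07-24 through 2027-09-03; done 2027-07-26 — within the window.
Step 2: the earliest permitted date is 16 days after 2027-07-26 (when the default notice is delivered), i.e. 2027-08-11; acted on 2027-08-07, 4 days prematurely.

Step 2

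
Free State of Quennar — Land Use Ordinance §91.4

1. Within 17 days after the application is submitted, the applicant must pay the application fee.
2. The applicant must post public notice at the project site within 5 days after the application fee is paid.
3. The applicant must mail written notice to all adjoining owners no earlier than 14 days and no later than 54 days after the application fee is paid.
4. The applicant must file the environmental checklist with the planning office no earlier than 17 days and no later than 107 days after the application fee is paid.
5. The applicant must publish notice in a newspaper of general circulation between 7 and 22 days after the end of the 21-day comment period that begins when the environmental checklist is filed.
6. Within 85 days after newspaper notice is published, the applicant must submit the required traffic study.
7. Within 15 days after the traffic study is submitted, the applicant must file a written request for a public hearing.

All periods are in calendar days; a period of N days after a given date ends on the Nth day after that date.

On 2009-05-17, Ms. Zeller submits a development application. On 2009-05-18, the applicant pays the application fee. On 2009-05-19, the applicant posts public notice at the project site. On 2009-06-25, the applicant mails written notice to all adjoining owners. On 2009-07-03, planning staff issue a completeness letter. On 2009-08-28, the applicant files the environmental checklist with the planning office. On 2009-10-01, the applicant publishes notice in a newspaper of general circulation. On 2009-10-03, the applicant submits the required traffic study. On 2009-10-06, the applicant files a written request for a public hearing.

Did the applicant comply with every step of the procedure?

Yes

Step 1 — counting 17 days from 2009-05-17 (when the application is submitted) gives a deadline of 2009-06-03; completed 2009-05-18, before the deadline.
Step 2 — counting 5 days from 2009-05-18 (when the application fee is paid) gives a deadline of 2009-05-23; done 2009-05-19 — timely.
Step 3 — 14 and 54 days from 2009-05-18 (when the application fee is paid) are 2009-06-01 and 2009-07-11 respectively; done 2009-06-25, which is between those dates.
Step 4 — 17 and 107 days from 2009-05-18 (when the application fee is paid) are 2009-06-04 and 2009-09-02 respectively; done 2009-08-28, which is between those dates.
Step 5 — 7 and 22 days from 2009-09-18 (end of the 21-day comment period, which began when the environmental checklist is filed on 2009-08-28) are 2009-09-25 and 2009-10-10 respectively; done 2009-10-01, which is between those dates.
Step 6 — counting 85 days from 2009-10-01 (when newspaper notice is published) gives a deadline of 2009-12-25; completed 2009-10-03, before the deadline.
Step 7 — counting 15 days from 2009-10-03 (when the traffic study is submitted) gives a deadline of 2009-10-18; 2009-10-06 is within that limit.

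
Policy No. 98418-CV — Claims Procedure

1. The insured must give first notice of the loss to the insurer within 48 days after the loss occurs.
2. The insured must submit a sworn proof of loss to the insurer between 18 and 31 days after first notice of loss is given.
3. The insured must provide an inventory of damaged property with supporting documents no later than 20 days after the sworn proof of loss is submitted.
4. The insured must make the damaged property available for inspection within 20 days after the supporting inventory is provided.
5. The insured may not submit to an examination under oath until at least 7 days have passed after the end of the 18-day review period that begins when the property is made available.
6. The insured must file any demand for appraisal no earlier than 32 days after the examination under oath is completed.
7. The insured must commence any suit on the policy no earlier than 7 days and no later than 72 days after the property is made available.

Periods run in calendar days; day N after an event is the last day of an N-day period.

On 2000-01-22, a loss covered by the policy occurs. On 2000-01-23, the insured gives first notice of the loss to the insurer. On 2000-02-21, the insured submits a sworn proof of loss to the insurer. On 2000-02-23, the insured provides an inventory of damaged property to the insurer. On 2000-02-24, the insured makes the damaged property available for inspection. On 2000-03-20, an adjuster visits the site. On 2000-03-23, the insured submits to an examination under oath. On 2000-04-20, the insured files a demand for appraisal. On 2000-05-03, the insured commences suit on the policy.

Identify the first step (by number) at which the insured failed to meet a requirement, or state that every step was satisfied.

Step 6

Step 1 — counting 48 days from 2000-01-22 (when the loss occurs) gives a deadline of 2000-03-10; 2000-01-23 is within that limit.
Step 2 — 18 and 31 days from 2000-01-23 (when first notice of loss is given) are 2000-02-10 and 2000-02-23 respectively; done 2000-02-21 — within the window.
Step 3 — counting 20 days from 2000-02-21 (when the sworn proof of loss is submitted) gives a deadline of 2000-03-12; 2000-02-23 is within that limit.
Step 4 — counting 20 days from 2000-02-23 (when the supporting inventory is provided) gives a deadline of 2000-03-14; completed 2000-02-24, before the deadline.
Step 5 — must wait 7 days from 2000-03-13 (end of the 18-day review period, which began when the property is made available on 2000-02-24), so not before 2000-03-20; done 2000-03-23, after the minimum wait.
Step 6 — must wait 32 days from 2000-03-23 (when the examination under oath is completed), so not before 2000-04-24; done 2000-04-20 — 4 days too early.
The analysis stops there.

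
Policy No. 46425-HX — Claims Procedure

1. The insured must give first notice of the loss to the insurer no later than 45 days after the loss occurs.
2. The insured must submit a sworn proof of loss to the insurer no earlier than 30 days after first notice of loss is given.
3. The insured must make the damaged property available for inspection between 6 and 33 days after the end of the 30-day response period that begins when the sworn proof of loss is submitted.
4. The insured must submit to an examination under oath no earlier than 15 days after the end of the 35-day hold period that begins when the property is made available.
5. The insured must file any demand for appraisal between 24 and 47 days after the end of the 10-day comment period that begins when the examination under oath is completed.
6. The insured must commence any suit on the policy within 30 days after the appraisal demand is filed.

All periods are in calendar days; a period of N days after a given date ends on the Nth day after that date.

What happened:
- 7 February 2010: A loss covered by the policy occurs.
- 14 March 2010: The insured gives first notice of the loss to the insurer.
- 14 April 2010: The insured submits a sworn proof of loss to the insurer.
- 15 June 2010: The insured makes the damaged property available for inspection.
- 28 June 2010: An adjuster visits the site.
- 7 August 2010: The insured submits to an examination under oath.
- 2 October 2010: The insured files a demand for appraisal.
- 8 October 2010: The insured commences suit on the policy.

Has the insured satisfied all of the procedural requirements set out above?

Step 1: 45 days after 7 February 2010 (when the loss occurs) is 24 March 2010; 14 March 2010 is within that limit.
Step 2: the earliest permitted date is 30 days after 14 March 2010 (when first notice of loss is given), i.e. 13 April 2010; 14 April 2010 is on or after that date.
Step 3: the window is 6–33 days after 14 May 2010 (end of the 30-day response period, which began when the sworn proof of loss is submitted on 14 April 2010), so 20 May 2010 through 16 June 2010; done 15 June 2010 — within the window.
Step 4: the earliest permitted date is 15 days after 20 July 2010 (end of the 35-day hold period, which began when the property is made available on 15 June 2010), i.e. 4 August 2010; done 7 August 2010 — permitted.
Step 5: the window is 24–47 days after 17 August 2010 (end of the 10-day comment period, which began when the examination under oath is completed on 7 August 2010), so 10 September 2010 through 3 October 2010; done 2 October 2010 — within the window.
Step 6: 30 days after 2 October 2010 (when the appraisal demand is filed) is 1 November 2010; done 8 October 2010 — timely.

Yes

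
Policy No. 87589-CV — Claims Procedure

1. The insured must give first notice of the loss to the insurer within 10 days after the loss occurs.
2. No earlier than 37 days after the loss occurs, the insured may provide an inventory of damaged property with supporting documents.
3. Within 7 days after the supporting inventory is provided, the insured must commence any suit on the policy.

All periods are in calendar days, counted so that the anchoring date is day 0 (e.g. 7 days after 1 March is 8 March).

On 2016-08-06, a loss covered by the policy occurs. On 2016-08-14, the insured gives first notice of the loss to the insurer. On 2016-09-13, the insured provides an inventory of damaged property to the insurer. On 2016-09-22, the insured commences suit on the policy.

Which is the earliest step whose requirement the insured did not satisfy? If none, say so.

(1) due by 2016-08-06 + 10 days = 2016-08-16; 2016-08-14 is within that limit.
(2) permitted from 2016-08-06 + 37 days = 2016-09-12 onward; done 2016-09-13 — permitted.
(3) due by 2016-09-13 + 7 days = 2016-09-20; not done until 2016-09-22, 2 days after the deadline.
No need to go further; step 3 was not satisfied.

Step 3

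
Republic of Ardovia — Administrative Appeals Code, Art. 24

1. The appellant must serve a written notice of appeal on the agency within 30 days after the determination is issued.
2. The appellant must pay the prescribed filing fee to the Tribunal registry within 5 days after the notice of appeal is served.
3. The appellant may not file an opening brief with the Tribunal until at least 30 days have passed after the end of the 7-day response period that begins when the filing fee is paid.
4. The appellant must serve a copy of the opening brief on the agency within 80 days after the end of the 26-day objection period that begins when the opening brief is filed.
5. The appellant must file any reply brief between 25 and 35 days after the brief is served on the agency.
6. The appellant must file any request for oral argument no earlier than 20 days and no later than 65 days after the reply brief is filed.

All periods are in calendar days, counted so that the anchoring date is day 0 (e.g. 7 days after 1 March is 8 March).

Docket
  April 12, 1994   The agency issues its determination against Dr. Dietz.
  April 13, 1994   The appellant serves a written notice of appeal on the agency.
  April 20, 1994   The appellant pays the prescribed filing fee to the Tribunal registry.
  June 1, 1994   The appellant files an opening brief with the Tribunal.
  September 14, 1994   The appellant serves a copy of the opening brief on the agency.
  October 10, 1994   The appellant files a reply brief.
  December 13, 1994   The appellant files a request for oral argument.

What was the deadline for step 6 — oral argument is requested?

December 14, 1994

Step 6 runs from October 10, 1994, when the reply brief is filed. The window is 20–65 days after October 10, 1994; it closes on December 14, 1994.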